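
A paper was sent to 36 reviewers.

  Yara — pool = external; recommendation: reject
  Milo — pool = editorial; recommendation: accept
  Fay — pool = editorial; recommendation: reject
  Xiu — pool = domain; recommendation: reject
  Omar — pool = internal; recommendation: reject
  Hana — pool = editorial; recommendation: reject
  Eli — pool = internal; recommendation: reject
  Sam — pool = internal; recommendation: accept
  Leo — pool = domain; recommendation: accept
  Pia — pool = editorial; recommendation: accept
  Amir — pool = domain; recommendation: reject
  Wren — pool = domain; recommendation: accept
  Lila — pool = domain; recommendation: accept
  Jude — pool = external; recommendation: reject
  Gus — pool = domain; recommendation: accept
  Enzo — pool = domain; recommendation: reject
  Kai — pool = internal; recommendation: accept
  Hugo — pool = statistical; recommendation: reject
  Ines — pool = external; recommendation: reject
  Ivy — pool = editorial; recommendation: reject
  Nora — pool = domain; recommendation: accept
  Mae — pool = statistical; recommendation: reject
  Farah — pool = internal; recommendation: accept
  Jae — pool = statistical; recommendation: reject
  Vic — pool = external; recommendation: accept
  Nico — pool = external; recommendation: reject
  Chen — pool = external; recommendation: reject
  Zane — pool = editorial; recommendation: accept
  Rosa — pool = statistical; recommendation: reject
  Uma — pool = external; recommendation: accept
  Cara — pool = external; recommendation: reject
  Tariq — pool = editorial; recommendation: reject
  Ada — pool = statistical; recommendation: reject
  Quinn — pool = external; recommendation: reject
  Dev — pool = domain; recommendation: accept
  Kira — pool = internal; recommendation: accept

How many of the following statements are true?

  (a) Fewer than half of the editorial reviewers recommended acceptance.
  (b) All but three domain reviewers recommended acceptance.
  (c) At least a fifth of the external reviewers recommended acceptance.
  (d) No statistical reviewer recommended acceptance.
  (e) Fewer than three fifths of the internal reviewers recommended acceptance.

(a) editorial: |A| = 7, |A ∩ B| = 3; needs |A ∩ B| < |A ∖ B| — true.
(b) domain: |A| = 9, |A ∩ B| = 6; needs |A ∖ B| = 3 — true.
(c) external: |A| = 9, |A ∩ B| = 2; needs |A ∩ B| / |A| ≥ 1/5 — true.
(d) statistical: |A| = 5, |A ∩ B| = 0; needs A ∩ B = ∅ (|A ∩ B| = 0) — true.
(e) internal: |A| = 6, |A ∩ B| = 4; needs |A ∩ B| / |A| < 3/5 — false.

4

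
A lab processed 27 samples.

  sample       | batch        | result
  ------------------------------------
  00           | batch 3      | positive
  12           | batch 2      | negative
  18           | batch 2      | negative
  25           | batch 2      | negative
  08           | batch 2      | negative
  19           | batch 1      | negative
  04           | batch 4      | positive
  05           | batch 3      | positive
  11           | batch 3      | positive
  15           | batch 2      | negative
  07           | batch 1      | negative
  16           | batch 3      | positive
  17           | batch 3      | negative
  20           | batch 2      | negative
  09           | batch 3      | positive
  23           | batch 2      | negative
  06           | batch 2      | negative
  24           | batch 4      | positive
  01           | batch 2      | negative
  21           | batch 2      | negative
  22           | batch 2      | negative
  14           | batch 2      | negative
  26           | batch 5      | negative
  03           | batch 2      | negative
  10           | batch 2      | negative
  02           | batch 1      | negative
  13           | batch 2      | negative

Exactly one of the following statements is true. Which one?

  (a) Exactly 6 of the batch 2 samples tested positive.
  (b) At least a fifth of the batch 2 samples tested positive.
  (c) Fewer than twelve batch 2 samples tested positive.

(c)

|A| = 15, |A ∩ B| = 0, |A ∖ B| = 15.
(a) requires |A ∩ B| = 6: false.
(b) requires |A ∩ B| / |A| ≥ 1/5: false.
(c) requires |A ∩ B| < 12: true.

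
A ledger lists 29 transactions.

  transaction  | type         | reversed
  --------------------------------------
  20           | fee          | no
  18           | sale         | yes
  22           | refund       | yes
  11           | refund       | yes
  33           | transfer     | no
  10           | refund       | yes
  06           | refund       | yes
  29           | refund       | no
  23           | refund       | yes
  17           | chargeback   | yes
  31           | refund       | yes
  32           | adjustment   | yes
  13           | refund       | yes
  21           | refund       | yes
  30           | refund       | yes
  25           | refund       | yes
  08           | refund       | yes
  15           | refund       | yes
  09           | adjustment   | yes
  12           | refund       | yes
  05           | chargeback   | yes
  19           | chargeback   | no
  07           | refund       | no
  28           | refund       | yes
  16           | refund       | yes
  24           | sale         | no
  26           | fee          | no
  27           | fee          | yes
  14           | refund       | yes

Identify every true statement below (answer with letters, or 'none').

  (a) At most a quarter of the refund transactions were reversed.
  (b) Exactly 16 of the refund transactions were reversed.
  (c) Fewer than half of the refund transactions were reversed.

(b)

|A| = 18, |A ∩ B| = 16, |A ∖ B| = 2.
(a) |A ∩ B| / |A| ≤ 1/4: fails.
(b) |A ∩ B| = 16: holds.
(c) |A ∩ B| < |A ∖ B|: fails.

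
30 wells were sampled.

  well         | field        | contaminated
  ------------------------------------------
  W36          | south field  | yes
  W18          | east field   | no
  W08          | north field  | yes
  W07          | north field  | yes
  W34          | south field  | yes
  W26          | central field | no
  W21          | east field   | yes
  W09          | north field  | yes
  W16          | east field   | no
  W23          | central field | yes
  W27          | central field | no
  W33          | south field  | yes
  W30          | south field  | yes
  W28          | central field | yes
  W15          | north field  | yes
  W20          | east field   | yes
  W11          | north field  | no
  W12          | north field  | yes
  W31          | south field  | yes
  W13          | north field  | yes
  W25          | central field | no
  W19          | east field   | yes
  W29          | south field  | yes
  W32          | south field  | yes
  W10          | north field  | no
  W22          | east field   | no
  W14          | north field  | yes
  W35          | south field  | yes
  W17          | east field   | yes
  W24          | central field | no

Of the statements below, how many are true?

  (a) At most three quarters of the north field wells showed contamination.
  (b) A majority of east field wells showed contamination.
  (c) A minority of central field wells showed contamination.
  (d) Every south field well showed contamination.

(a) north field: |A| = 9, |A ∩ B| = 7; needs |A ∩ B| / |A| ≤ 3/4 — false.
(b) east field: |A| = 7, |A ∩ B| = 4; needs |A ∩ B| > |A ∖ B| — true.
(c) central field: |A| = 6, |A ∩ B| = 2; needs |A ∩ B| < |A ∖ B| — true.
(d) south field: |A| = 8, |A ∩ B| = 8; needs A ⊆ B, i.e. every element of A is in B (|A ∖ B| = 0) — true.

3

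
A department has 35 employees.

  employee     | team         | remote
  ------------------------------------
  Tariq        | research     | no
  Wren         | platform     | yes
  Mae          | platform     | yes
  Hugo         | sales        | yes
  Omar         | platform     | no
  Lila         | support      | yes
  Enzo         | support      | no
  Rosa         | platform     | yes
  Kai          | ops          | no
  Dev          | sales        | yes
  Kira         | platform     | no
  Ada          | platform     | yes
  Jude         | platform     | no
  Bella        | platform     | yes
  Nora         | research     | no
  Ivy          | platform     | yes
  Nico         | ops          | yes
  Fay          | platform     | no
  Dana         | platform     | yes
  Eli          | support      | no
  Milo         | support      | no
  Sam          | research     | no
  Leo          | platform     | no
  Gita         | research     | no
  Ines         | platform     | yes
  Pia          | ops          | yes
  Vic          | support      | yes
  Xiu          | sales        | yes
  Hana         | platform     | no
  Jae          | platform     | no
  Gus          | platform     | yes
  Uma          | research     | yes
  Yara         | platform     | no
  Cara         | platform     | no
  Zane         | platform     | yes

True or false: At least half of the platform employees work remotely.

True

Truth condition: |A ∩ B| ≥ |A ∖ B|.
|A| = 19, |A ∩ B| = 10, |A ∖ B| = 9.
10 > 9, so the statement is true.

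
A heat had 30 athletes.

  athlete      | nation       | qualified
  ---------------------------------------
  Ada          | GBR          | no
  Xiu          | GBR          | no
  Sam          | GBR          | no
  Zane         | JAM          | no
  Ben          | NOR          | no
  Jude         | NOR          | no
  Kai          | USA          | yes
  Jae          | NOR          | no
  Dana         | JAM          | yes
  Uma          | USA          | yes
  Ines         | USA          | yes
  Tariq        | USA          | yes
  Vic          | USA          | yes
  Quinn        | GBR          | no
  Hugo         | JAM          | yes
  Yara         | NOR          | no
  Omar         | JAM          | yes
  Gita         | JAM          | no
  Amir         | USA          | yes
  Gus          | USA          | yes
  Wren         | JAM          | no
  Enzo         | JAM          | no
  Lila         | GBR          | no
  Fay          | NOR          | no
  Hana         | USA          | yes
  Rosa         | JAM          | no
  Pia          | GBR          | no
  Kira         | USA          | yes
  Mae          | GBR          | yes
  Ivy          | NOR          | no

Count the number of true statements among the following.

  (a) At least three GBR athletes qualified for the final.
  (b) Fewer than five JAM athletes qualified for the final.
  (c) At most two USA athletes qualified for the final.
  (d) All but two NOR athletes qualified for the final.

(a) GBR: |A| = 7, |A ∩ B| = 1; needs |A ∩ B| ≥ 3 — false.
(b) JAM: |A| = 8, |A ∩ B| = 3; needs |A ∩ B| < 5 — true.
(c) USA: |A| = 9, |A ∩ B| = 9; needs |A ∩ B| ≤ 2 — false.
(d) NOR: |A| = 6, |A ∩ B| = 0; needs |A ∖ B| = 2 — false.

1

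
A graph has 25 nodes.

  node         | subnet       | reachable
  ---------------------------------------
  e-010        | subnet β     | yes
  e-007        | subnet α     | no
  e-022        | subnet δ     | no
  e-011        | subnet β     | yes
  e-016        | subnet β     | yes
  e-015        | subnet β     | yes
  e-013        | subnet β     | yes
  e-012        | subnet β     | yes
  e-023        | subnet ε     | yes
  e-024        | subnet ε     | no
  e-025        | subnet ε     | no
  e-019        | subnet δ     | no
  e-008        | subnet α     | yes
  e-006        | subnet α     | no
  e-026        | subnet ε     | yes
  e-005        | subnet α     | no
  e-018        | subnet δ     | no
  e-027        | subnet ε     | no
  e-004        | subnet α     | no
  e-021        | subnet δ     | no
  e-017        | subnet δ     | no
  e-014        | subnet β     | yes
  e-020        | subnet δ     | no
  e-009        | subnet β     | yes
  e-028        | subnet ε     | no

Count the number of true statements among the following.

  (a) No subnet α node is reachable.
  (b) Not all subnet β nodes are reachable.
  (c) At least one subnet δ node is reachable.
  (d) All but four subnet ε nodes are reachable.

1

(a) subnet α: |A| = 5, |A ∩ B| = 1; needs A ∩ B = ∅ (|A ∩ B| = 0) — false.
(b) subnet β: |A| = 8, |A ∩ B| = 8; needs A ⊄ B (|A ∖ B| ≥ 1) — false.
(c) subnet δ: |A| = 6, |A ∩ B| = 0; needs A ∩ B ≠ ∅ (|A ∩ B| ≥ 1) — false.
(d) subnet ε: |A| = 6, |A ∩ B| = 2; needs |A ∖ B| = 4 — true.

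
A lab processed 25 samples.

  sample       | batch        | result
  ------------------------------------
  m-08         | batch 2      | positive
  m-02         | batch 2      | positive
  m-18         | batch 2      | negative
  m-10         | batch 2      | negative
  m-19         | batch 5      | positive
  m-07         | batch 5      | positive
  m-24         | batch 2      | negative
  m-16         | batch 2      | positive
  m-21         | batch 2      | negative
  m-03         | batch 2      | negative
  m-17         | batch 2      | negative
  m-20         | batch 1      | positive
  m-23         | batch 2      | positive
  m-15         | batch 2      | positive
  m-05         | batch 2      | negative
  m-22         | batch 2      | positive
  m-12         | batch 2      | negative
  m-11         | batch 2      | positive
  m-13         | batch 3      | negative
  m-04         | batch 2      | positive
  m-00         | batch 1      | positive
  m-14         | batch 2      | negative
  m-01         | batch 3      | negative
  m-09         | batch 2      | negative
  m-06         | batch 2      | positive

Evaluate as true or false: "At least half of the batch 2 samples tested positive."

False

The determiner here denotes the relation: |A ∩ B| ≥ |A ∖ B|.
|A| = 19, |A ∩ B| = 9, |A ∖ B| = 10.
9 < 10, so the statement is false.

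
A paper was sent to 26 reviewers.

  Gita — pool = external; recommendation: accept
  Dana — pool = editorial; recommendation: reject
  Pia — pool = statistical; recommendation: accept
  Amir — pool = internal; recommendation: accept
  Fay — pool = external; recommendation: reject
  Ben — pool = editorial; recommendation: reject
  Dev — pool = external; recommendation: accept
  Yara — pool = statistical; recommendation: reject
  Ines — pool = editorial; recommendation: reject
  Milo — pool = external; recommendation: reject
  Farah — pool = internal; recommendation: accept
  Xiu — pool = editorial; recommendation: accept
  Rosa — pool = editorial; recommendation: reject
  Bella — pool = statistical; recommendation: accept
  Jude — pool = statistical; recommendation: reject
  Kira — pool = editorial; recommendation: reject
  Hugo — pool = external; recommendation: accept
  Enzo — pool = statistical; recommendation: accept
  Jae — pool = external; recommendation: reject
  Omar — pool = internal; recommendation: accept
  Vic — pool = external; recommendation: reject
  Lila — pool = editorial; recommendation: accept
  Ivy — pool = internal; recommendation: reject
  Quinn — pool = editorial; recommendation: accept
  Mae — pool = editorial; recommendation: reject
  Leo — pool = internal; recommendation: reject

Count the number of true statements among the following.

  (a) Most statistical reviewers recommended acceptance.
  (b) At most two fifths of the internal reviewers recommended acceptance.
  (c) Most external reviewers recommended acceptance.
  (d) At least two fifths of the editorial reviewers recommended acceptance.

(a) statistical: |A| = 5, |A ∩ B| = 3; needs |A ∩ B| > |A ∖ B| — true.
(b) internal: |A| = 5, |A ∩ B| = 3; needs |A ∩ B| / |A| ≤ 2/5 — false.
(c) external: |A| = 7, |A ∩ B| = 3; needs |A ∩ B| > |A ∖ B| — false.
(d) editorial: |A| = 9, |A ∩ B| = 3; needs |A ∩ B| / |A| ≥ 2/5 — false.

1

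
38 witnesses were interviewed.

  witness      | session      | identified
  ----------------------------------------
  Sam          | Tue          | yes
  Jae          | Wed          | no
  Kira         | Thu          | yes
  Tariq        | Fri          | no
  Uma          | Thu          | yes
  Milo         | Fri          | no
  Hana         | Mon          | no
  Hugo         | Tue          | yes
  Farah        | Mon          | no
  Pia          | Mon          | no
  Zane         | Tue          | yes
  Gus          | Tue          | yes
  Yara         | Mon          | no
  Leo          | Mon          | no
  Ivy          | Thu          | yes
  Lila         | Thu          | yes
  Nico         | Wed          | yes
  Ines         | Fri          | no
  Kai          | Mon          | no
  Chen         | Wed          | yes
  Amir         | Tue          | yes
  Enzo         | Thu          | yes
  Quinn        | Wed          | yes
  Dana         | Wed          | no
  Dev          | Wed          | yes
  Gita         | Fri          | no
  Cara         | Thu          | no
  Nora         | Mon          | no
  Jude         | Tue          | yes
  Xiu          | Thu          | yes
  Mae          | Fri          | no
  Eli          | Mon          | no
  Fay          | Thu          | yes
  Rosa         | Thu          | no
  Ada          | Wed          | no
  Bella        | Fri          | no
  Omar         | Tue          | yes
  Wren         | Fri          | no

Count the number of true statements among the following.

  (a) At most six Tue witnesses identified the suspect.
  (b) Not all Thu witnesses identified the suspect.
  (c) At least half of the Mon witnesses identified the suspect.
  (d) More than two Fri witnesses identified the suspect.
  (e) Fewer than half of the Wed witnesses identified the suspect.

1

(a) Tue: |A| = 7, |A ∩ B| = 7; needs |A ∩ B| ≤ 6 — false.
(b) Thu: |A| = 9, |A ∩ B| = 7; needs A ⊄ B (|A ∖ B| ≥ 1) — true.
(c) Mon: |A| = 8, |A ∩ B| = 0; needs |A ∩ B| ≥ |A ∖ B| — false.
(d) Fri: |A| = 7, |A ∩ B| = 0; needs |A ∩ B| > 2 — false.
(e) Wed: |A| = 7, |A ∩ B| = 4; needs |A ∩ B| < |A ∖ B| — false.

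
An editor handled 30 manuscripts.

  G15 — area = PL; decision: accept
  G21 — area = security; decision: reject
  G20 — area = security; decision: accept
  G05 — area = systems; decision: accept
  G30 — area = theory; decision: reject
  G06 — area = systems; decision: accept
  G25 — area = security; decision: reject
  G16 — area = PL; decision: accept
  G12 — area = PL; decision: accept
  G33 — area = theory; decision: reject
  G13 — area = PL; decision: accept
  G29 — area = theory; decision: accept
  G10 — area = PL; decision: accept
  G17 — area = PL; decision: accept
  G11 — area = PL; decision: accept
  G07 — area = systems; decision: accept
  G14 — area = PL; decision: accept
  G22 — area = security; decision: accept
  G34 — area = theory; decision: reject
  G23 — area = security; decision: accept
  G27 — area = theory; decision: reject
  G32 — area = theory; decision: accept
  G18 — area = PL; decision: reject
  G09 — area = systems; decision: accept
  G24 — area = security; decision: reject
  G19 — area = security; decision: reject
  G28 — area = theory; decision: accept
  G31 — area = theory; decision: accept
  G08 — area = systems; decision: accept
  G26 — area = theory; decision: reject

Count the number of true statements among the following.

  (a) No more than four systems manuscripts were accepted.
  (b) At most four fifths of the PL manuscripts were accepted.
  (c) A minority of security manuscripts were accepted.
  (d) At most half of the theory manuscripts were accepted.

2

(a) systems: |A| = 5, |A ∩ B| = 5; needs |A ∩ B| ≤ 4 — false.
(b) PL: |A| = 9, |A ∩ B| = 8; needs |A ∩ B| / |A| ≤ 4/5 — false.
(c) security: |A| = 7, |A ∩ B| = 3; needs |A ∩ B| < |A ∖ B| — true.
(d) theory: |A| = 9, |A ∩ B| = 4; needs |A ∩ B| ≤ |A ∖ B| — true.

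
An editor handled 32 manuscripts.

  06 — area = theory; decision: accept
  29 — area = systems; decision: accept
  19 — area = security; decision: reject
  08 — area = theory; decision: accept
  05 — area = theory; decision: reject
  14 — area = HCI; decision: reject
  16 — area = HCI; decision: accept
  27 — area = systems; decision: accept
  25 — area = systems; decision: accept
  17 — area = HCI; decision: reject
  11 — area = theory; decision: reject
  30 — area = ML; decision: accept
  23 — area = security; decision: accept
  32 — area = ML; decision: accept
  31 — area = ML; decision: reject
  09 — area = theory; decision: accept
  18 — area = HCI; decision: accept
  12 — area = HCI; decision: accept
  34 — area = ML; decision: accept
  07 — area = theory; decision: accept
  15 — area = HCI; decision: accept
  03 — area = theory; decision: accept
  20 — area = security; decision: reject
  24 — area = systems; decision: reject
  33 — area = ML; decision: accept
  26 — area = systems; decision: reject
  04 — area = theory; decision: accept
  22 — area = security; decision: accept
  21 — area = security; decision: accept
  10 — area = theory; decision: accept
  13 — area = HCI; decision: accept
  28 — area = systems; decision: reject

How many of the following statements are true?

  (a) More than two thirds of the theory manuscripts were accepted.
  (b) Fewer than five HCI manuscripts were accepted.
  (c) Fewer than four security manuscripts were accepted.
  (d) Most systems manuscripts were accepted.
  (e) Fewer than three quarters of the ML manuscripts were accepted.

(a) theory: |A| = 9, |A ∩ B| = 7; needs |A ∩ B| / |A| > 2/3 — true.
(b) HCI: |A| = 7, |A ∩ B| = 5; needs |A ∩ B| < 5 — false.
(c) security: |A| = 5, |A ∩ B| = 3; needs |A ∩ B| < 4 — true.
(d) systems: |A| = 6, |A ∩ B| = 3; needs |A ∩ B| > |A ∖ B| — false.
(e) ML: |A| = 5, |A ∩ B| = 4; needs |A ∩ B| / |A| < 3/4 — false.

2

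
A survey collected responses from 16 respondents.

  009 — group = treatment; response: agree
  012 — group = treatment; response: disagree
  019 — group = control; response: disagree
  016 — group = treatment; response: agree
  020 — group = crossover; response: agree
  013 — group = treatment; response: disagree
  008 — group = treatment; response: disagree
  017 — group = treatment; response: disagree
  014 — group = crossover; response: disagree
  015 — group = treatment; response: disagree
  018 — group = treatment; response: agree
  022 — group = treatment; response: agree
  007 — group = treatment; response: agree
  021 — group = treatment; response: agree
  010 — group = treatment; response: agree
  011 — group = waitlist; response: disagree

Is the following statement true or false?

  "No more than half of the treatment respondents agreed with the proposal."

The determiner here denotes the relation: |A ∩ B| ≤ |A ∖ B|.
A (the restrictor) = {009, 012, 016, 013, 008, 017, 015, 018, 022, 007, 021, 010}, |A| = 12.
A ∩ B = {009, 016, 018, 022, 007, 021, 010}, so |A ∩ B| = 7.
A ∖ B = {012, 013, 008, 017, 015}, so |A ∖ B| = 5.
7 > 5, so the statement is false.

False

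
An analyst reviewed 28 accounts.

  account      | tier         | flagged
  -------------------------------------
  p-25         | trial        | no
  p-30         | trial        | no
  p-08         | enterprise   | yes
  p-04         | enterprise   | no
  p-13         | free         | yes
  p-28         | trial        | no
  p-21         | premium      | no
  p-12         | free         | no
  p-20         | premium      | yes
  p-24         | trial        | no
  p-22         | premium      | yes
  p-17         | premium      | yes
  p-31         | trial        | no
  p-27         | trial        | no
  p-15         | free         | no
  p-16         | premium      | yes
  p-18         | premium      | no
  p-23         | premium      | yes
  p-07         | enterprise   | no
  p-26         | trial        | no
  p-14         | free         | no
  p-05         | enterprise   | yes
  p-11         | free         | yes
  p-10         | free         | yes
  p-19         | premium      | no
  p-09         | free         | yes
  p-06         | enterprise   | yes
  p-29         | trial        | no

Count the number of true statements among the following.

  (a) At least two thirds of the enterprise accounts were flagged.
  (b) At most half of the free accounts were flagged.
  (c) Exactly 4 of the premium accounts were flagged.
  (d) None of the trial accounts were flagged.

1

(a) enterprise: |A| = 5, |A ∩ B| = 3; needs |A ∩ B| / |A| ≥ 2/3 — false.
(b) free: |A| = 7, |A ∩ B| = 4; needs |A ∩ B| ≤ |A ∖ B| — false.
(c) premium: |A| = 8, |A ∩ B| = 5; needs |A ∩ B| = 4 — false.
(d) trial: |A| = 8, |A ∩ B| = 0; needs A ∩ B = ∅ (|A ∩ B| = 0) — true.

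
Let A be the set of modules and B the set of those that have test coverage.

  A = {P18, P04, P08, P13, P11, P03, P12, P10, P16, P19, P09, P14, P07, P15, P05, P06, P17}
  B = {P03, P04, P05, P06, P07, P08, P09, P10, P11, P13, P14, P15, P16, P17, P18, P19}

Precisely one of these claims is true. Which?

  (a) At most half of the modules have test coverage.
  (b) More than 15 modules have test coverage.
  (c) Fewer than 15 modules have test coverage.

(b)

|A| = 17, |A ∩ B| = 16, |A ∖ B| = 1.
(a) requires |A ∩ B| ≤ |A ∖ B|: false.
(b) requires |A ∩ B| > 15: true.
(c) requires |A ∩ B| < 15: false.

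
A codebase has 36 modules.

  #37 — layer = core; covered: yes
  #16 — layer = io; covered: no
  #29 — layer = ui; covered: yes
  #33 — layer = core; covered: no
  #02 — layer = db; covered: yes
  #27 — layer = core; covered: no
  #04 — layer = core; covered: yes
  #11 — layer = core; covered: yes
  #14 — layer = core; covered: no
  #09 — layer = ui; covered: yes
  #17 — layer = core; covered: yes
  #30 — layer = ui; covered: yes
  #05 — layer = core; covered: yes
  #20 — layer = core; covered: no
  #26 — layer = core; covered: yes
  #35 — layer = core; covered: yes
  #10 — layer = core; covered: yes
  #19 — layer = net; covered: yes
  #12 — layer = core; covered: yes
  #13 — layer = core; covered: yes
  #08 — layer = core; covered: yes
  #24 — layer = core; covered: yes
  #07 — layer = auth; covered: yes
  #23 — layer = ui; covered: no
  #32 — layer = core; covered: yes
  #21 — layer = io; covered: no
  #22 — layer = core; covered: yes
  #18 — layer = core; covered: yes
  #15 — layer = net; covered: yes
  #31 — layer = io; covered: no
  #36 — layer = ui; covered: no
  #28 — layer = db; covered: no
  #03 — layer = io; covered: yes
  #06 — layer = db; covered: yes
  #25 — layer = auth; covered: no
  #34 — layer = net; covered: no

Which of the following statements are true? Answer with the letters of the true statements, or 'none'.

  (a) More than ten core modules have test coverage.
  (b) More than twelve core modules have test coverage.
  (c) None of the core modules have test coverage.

|A| = 19, |A ∩ B| = 15, |A ∖ B| = 4.
(a) |A ∩ B| > 10: holds.
(b) |A ∩ B| > 12: holds.
(c) A ∩ B = ∅ (|A ∩ B| = 0): fails.

(a), (b)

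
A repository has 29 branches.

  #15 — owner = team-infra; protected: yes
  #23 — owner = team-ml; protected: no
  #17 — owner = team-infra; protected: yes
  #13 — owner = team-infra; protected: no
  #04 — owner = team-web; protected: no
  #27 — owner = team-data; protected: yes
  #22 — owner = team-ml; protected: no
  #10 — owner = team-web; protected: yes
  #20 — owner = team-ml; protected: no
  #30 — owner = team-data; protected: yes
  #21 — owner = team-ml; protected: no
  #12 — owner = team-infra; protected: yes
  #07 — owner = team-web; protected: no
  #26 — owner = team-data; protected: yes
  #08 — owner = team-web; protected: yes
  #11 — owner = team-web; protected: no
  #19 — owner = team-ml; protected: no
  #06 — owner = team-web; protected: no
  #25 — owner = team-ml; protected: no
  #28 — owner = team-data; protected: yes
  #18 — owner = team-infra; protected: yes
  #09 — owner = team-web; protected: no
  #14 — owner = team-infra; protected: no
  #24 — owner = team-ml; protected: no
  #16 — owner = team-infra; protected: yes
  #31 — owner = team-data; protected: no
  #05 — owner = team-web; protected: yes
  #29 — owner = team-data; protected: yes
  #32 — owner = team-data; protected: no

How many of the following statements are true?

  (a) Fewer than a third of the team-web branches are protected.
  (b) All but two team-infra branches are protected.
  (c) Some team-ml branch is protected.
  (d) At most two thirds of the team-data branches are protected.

(a) team-web: |A| = 8, |A ∩ B| = 3; needs |A ∩ B| / |A| < 1/3 — false.
(b) team-infra: |A| = 7, |A ∩ B| = 5; needs |A ∖ B| = 2 — true.
(c) team-ml: |A| = 7, |A ∩ B| = 0; needs A ∩ B ≠ ∅ (|A ∩ B| ≥ 1) — false.
(d) team-data: |A| = 7, |A ∩ B| = 5; needs |A ∩ B| / |A| ≤ 2/3 — false.

1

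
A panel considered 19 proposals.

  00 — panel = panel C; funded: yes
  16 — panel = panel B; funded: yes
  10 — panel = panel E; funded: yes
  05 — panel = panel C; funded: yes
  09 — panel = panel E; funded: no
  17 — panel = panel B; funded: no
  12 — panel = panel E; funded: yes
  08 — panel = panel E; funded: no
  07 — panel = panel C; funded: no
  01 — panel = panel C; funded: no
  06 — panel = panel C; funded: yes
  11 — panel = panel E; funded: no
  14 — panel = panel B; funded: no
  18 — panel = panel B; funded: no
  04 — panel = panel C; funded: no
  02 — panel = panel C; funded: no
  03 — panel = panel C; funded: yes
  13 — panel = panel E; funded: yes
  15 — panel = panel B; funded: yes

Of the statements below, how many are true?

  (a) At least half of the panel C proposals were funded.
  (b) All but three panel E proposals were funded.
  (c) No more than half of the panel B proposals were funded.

(a) panel C: |A| = 8, |A ∩ B| = 4; needs |A ∩ B| ≥ |A ∖ B| — true.
(b) panel E: |A| = 6, |A ∩ B| = 3; needs |A ∖ B| = 3 — true.
(c) panel B: |A| = 5, |A ∩ B| = 2; needs |A ∩ B| ≤ |A ∖ B| — true.

3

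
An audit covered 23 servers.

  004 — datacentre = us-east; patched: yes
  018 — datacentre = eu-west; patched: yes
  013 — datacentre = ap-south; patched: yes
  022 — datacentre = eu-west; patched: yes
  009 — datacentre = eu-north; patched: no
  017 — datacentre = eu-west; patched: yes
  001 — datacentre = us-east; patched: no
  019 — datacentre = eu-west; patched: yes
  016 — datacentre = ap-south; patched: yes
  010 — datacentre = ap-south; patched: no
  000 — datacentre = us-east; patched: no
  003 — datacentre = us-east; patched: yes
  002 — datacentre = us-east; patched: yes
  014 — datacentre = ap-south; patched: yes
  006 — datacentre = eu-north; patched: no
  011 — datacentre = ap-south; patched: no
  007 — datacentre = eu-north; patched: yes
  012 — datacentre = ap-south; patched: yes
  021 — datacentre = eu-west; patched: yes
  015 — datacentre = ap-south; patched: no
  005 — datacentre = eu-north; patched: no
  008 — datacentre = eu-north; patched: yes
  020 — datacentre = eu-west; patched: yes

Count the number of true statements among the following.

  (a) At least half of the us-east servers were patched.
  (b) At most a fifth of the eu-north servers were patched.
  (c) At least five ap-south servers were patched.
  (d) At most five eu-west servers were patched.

1

(a) us-east: |A| = 5, |A ∩ B| = 3; needs |A ∩ B| ≥ |A ∖ B| — true.
(b) eu-north: |A| = 5, |A ∩ B| = 2; needs |A ∩ B| / |A| ≤ 1/5 — false.
(c) ap-south: |A| = 7, |A ∩ B| = 4; needs |A ∩ B| ≥ 5 — false.
(d) eu-west: |A| = 6, |A ∩ B| = 6; needs |A ∩ B| ≤ 5 — false.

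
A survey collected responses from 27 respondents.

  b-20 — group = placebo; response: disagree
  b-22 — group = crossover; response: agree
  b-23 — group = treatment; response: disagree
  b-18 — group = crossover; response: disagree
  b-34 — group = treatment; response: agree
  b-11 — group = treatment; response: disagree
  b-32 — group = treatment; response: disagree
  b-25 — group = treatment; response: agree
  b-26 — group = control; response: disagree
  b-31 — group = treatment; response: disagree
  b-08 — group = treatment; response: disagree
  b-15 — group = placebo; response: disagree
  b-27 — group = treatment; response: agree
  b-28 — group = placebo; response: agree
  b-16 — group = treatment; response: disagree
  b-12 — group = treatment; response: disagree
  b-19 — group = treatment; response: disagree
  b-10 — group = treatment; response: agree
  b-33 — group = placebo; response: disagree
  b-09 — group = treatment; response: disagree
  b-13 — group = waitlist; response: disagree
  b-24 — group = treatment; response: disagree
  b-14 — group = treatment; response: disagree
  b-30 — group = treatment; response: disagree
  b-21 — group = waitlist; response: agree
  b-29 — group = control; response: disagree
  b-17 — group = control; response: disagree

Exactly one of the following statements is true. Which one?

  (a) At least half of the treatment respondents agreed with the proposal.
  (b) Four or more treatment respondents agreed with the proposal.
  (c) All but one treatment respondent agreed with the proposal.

(b)

|A| = 16, |A ∩ B| = 4, |A ∖ B| = 12.
(a) requires |A ∩ B| ≥ |A ∖ B|: false.
(b) requires |A ∩ B| ≥ 4: true.
(c) requires |A ∖ B| = 1: false.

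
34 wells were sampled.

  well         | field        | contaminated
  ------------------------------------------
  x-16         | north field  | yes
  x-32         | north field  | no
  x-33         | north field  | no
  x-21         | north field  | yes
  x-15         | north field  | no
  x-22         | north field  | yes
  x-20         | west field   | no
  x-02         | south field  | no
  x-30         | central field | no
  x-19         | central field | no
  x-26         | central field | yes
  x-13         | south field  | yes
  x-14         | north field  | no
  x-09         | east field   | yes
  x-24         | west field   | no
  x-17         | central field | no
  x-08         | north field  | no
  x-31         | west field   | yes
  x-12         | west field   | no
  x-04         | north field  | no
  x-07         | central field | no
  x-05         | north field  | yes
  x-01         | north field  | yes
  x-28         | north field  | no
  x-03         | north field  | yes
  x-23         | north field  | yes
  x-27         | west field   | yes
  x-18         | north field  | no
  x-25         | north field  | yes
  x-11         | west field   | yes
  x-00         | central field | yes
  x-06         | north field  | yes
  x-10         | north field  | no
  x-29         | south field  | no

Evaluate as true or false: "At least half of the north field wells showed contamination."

Truth condition: |A ∩ B| ≥ |A ∖ B|.
|A| = 18, |A ∩ B| = 9, |A ∖ B| = 9.
9 = 9, so the statement is true.

True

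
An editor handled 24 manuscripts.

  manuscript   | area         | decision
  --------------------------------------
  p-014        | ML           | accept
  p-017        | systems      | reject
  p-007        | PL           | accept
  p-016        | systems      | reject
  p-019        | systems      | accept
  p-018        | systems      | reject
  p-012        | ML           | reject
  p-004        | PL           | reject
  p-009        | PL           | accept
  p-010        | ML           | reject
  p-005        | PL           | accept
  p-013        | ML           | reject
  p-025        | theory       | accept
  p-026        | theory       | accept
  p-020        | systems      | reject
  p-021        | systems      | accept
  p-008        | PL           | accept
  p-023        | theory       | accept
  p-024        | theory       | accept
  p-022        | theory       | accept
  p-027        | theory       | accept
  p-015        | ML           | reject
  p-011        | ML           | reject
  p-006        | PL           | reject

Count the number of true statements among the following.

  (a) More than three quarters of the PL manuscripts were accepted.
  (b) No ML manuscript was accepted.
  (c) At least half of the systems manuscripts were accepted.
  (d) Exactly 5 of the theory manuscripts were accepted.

0

(a) PL: |A| = 6, |A ∩ B| = 4; needs |A ∩ B| / |A| > 3/4 — false.
(b) ML: |A| = 6, |A ∩ B| = 1; needs A ∩ B = ∅ (|A ∩ B| = 0) — false.
(c) systems: |A| = 6, |A ∩ B| = 2; needs |A ∩ B| ≥ |A ∖ B| — false.
(d) theory: |A| = 6, |A ∩ B| = 6; needs |A ∩ B| = 5 — false.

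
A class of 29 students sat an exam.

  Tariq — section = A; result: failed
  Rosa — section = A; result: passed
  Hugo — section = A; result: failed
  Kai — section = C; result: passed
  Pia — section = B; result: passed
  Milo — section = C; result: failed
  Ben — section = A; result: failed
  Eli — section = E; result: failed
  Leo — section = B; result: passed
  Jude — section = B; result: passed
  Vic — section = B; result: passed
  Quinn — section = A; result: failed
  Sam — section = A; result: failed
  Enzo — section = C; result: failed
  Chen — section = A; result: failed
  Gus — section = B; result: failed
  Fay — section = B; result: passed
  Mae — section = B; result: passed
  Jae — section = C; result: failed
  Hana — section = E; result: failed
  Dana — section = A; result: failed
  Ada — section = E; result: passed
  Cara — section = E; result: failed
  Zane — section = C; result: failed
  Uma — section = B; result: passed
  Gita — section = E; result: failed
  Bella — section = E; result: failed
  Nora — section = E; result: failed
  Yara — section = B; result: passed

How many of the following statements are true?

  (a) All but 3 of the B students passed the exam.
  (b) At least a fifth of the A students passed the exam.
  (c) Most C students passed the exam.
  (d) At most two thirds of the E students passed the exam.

(a) B: |A| = 9, |A ∩ B| = 8; needs |A ∖ B| = 3 — false.
(b) A: |A| = 8, |A ∩ B| = 1; needs |A ∩ B| / |A| ≥ 1/5 — false.
(c) C: |A| = 5, |A ∩ B| = 1; needs |A ∩ B| > |A ∖ B| — false.
(d) E: |A| = 7, |A ∩ B| = 1; needs |A ∩ B| / |A| ≤ 2/3 — true.

1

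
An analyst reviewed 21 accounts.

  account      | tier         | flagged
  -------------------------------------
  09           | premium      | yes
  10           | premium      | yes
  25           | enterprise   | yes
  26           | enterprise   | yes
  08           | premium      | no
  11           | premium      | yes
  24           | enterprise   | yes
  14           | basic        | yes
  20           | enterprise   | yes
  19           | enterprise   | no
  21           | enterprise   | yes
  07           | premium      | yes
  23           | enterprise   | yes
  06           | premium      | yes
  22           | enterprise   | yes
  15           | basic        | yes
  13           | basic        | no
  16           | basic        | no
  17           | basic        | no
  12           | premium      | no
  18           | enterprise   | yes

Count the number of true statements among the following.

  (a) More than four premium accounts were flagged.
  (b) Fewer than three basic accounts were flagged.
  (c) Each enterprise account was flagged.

2

(a) premium: |A| = 7, |A ∩ B| = 5; needs |A ∩ B| > 4 — true.
(b) basic: |A| = 5, |A ∩ B| = 2; needs |A ∩ B| < 3 — true.
(c) enterprise: |A| = 9, |A ∩ B| = 8; needs A ⊆ B, i.e. every element of A is in B (|A ∖ B| = 0) — false.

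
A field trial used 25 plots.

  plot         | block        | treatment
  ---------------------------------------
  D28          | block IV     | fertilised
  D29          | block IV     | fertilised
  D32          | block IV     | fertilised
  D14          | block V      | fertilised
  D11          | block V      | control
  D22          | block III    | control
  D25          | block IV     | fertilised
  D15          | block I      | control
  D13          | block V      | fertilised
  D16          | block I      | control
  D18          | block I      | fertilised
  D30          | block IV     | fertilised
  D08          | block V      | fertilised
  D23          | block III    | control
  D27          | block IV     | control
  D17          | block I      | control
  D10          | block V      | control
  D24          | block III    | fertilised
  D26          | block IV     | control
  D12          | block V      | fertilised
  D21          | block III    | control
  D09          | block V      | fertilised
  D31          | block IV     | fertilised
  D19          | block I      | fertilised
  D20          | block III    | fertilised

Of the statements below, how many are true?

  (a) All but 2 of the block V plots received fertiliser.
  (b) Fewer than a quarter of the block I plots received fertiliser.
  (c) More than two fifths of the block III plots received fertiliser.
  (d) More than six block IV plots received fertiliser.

(a) block V: |A| = 7, |A ∩ B| = 5; needs |A ∖ B| = 2 — true.
(b) block I: |A| = 5, |A ∩ B| = 2; needs |A ∩ B| / |A| < 1/4 — false.
(c) block III: |A| = 5, |A ∩ B| = 2; needs |A ∩ B| / |A| > 2/5 — false.
(d) block IV: |A| = 8, |A ∩ B| = 6; needs |A ∩ B| > 6 — false.

1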